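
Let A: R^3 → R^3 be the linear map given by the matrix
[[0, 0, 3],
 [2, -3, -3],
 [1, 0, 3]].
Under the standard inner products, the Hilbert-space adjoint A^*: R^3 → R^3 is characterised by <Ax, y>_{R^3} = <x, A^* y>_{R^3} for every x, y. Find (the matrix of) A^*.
A^* = A^T =
[[0, 2, 1],
 [0, -3, 0],
 [3, -3, 3]]

For real matrices with standard dot products, the defining identity <Ax, y> = <x, A^* y> gives (Ax)^T y = x^T (A^*) y, i.e. x^T A^T y = x^T (A^*) y. Since this holds for all x, y, we must have A^* = A^T. Therefore
A^* =
[[0, 2, 1],
 [0, -3, 0],
 [3, -3, 3]].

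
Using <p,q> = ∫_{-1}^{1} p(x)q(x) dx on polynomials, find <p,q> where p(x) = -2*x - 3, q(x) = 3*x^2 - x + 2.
<p,q> = -50/3

Expand the product: p(x)·q(x) = -6*x^3 - 7*x^2 - x - 6.
∫_{-1}^{1} of each monomial x^k gives [2/(k+1) if k even, 0 if k odd]. Integrating term-by-term (or equivalently evaluating the antiderivative F(x) = -3*x^4/2 - 7*x^3/3 - x^2/2 - 6*x at the endpoints):
  F(1) − F(−1) = -31/3 − (19/3) = -50/3.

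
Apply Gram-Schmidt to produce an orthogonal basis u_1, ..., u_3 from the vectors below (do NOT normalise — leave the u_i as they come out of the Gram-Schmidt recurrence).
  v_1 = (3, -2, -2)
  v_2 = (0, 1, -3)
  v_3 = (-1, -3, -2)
Orthogonal basis:
  u_1 = (3, -2, -2)
  u_2 = (-12/17, 25/17, -43/17)
  u_3 = (-164/77, -369/154, -123/154)

Apply the Gram-Schmidt recurrence
  u_1 = v_1
  u_i = v_i − Σ_{j<i} ((v_i · u_j) / (u_j · u_j)) · u_j.

Step by step this gives:
  u_1 = (3, -2, -2)
  u_2 = (-12/17, 25/17, -43/17)
  u_3 = (-164/77, -369/154, -123/154)

Orthogonality check:
  u_2 · u_1 = 0 (should be 0)
  u_3 · u_1 = 0 (should be 0)
  u_3 · u_2 = 0 (should be 0)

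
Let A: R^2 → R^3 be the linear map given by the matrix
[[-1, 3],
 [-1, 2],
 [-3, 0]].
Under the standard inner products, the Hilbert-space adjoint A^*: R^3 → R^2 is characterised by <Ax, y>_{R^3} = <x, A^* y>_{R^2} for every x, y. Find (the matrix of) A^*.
A^* = A^T =
[[-1, -1, -3],
 [3, 2, 0]]

For real matrices with standard dot products, the defining identity <Ax, y> = <x, A^* y> gives (Ax)^T y = x^T (A^*) y, i.e. x^T A^T y = x^T (A^*) y. Since this holds for all x, y, we must have A^* = A^T. Therefore
A^* =
[[-1, -1, -3],
 [3, 2, 0]].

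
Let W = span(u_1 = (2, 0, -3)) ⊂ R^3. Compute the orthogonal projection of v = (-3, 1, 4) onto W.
proj_W(v) = (-36/13, 0, 54/13)

Set up U = [u_1 | ... | u_1] ∈ R^(3×1). The projector onto W = col(U) is P = U (U^T U)^(-1) U^T.
Compute U^T U =
  [13],
and U^T v = (-18).
Solve U^T U · c = U^T v for the coefficients: c = (-18/13). The projection is proj_W(v) = U c.
Check: (v - proj_W(v)) · u_1 = 0  (should be 0).
Result: proj_W(v) = (-36/13, 0, 54/13).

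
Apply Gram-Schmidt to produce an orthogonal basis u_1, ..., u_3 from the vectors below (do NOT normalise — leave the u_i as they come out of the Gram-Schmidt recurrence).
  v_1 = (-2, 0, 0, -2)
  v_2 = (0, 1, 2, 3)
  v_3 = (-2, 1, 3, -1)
Orthogonal basis:
  u_1 = (-2, 0, 0, -2)
  u_2 = (-3/2, 1, 2, 3/2)
  u_3 = (16/19, 2/19, 23/19, -16/19)

Apply the Gram-Schmidt recurrence
  u_1 = v_1
  u_i = v_i − Σ_{j<i} ((v_i · u_j) / (u_j · u_j)) · u_j.

Step by step this gives:
  u_1 = (-2, 0, 0, -2)
  u_2 = (-3/2, 1, 2, 3/2)
  u_3 = (16/19, 2/19, 23/19, -16/19)

Orthogonality check:
  u_2 · u_1 = 0 (should be 0)
  u_3 · u_1 = 0 (should be 0)
  u_3 · u_2 = 0 (should be 0)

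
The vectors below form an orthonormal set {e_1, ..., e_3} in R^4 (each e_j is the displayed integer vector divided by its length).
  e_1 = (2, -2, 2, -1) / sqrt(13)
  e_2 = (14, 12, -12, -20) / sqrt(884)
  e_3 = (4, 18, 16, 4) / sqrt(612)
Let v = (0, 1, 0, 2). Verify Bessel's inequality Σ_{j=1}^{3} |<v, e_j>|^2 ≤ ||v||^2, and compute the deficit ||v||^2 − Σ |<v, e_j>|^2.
Σ |<v, e_j>|^2 = 29/9; ||v||^2 = 5; deficit = 16/9

Write each e_j = u_j / sqrt(<u_j, u_j>) where u_j is the displayed integer vector. Then <v, e_j> = <v, u_j> / sqrt(<u_j, u_j>), so |<v, e_j>|^2 = <v, u_j>^2 / <u_j, u_j>.
Coefficients: <v, e_1> = -4/sqrt(13), <v, e_2> = -28/sqrt(884), <v, e_3> = 26/sqrt(612).
Square and sum: Σ |<v, e_j>|^2 = 29/9.
Compute ||v||^2 = v·v = 5.
Deficit = 5 − 29/9 = 16/9 ≥ 0, confirming Bessel's inequality. (The deficit equals ||v − Σ <v,e_j> e_j||^2, the squared distance from v to span{e_j}.)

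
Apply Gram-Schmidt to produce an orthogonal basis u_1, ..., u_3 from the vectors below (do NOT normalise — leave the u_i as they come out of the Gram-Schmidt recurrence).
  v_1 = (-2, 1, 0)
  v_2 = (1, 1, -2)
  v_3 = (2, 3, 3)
Orthogonal basis:
  u_1 = (-2, 1, 0)
  u_2 = (3/5, 6/5, -2)
  u_3 = (50/29, 100/29, 75/29)

Apply the Gram-Schmidt recurrence
  u_1 = v_1
  u_i = v_i − Σ_{j<i} ((v_i · u_j) / (u_j · u_j)) · u_j.

Step by step this gives:
  u_1 = (-2, 1, 0)
  u_2 = (3/5, 6/5, -2)
  u_3 = (50/29, 100/29, 75/29)

Orthogonality check:
  u_2 · u_1 = 0 (should be 0)
  u_3 · u_1 = 0 (should be 0)
  u_3 · u_2 = 0 (should be 0)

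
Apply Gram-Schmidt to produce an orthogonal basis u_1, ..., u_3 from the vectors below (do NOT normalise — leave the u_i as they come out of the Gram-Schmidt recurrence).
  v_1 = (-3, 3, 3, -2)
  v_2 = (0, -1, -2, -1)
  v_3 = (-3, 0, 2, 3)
Orthogonal basis:
  u_1 = (-3, 3, 3, -2)
  u_2 = (-21/31, -10/31, -41/31, -45/31)
  u_3 = (-396/137, -169/137, -49/137, 267/137)

Apply the Gram-Schmidt recurrence
  u_1 = v_1
  u_i = v_i − Σ_{j<i} ((v_i · u_j) / (u_j · u_j)) · u_j.

Step by step this gives:
  u_1 = (-3, 3, 3, -2)
  u_2 = (-21/31, -10/31, -41/31, -45/31)
  u_3 = (-396/137, -169/137, -49/137, 267/137)

Orthogonality check:
  u_2 · u_1 = 0 (should be 0)
  u_3 · u_1 = 0 (should be 0)
  u_3 · u_2 = 0 (should be 0)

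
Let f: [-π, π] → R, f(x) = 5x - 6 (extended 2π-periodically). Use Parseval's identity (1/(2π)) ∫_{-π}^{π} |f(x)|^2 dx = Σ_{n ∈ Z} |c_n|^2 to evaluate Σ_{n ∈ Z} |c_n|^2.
Σ |c_n|^2 = 25π^2/3 + 36

Expand and integrate term by term over [-π, π]:
  ∫ (5x)^2 dx = 25·(2π^3/3); ∫ 2·5·(-6)·x dx = 0 (odd integrand); ∫ (-6)^2 dx = 36·2π.
So (1/(2π)) ∫_{-π}^{π} (5x - 6)^2 dx = 25π^2/3 + 36 = 25π^2/3 + 36.
Parseval ⇒ Σ |c_n|^2 = 25π^2/3 + 36.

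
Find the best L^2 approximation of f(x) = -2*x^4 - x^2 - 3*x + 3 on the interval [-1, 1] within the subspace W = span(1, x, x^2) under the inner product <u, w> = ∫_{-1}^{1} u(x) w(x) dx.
g(x) = -19*x^2/7 - 3*x + 111/35

The best approximation g ∈ W is the orthogonal projection of f onto W. Writing g = a_0 + a_1 x + a_2 x^2, the coefficients solve the normal equations G · a = b where
  G_{ij} = <φ_i, φ_j> and b_i = <f, φ_i>, with φ_0 = 1, φ_1 = x, φ_2 = x^2.
G =
  [2, 0, 2/3]
  [0, 2/3, 0]
  [2/3, 0, 2/5],
b = (68/15, -2, 36/35).
Solving gives a_0 = 111/35, a_1 = -3, a_2 = -19/7, so
  g(x) = -19*x^2/7 - 3*x + 111/35.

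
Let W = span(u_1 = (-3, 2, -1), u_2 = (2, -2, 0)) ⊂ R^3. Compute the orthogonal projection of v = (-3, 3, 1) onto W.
proj_W(v) = (-8/3, 10/3, 2/3)

Set up U = [u_1 | ... | u_2] ∈ R^(3×2). The projector onto W = col(U) is P = U (U^T U)^(-1) U^T.
Compute U^T U =
  [14, -10]
  [-10, 8],
and U^T v = (14, -12).
Solve U^T U · c = U^T v for the coefficients: c = (-2/3, -7/3). The projection is proj_W(v) = U c.
Check: (v - proj_W(v)) · u_1 = 0  (should be 0).
Check: (v - proj_W(v)) · u_2 = 0  (should be 0).
Result: proj_W(v) = (-8/3, 10/3, 2/3).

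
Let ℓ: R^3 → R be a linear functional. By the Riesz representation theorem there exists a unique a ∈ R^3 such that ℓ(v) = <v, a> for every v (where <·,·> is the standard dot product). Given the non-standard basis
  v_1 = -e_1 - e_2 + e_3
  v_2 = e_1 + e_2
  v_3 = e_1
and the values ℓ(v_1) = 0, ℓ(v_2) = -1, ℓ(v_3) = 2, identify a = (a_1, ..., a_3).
a = (2, -3, -1)

Write a = (a_1, ..., a_3) in the standard basis. For each basis vector v_i, ℓ(v_i) = <v_i, a> is a linear equation in the a_j's. Collect the n equations into a matrix system V a = ℓ, where row i of V is v_i (expressed in the standard basis). Since V is invertible (lower-triangular with 1s on the diagonal, up to permutation), solve by back-substitution:
  V =
[[-1, -1, 1],
 [1, 1, 0],
 [1, 0, 0]]
  V a = (0, -1, 2)
Solving gives a = (2, -3, -1).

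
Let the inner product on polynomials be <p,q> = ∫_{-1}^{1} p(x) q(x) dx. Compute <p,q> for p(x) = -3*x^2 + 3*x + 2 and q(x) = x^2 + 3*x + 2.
<p,q> = 152/15

Expand the product: p(x)·q(x) = -3*x^4 - 6*x^3 + 5*x^2 + 12*x + 4.
∫_{-1}^{1} of each monomial x^k gives [2/(k+1) if k even, 0 if k odd]. Integrating term-by-term (or equivalently evaluating the antiderivative F(x) = -3*x^5/5 - 3*x^4/2 + 5*x^3/3 + 6*x^2 + 4*x at the endpoints):
  F(1) − F(−1) = 287/30 − (-17/30) = 152/15.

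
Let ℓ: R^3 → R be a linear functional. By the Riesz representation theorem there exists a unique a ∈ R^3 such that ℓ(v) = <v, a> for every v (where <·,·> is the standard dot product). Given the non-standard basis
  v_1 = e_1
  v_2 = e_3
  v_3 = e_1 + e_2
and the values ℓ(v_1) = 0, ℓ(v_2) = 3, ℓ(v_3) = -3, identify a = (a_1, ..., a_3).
a = (0, -3, 3)

Write a = (a_1, ..., a_3) in the standard basis. For each basis vector v_i, ℓ(v_i) = <v_i, a> is a linear equation in the a_j's. Collect the n equations into a matrix system V a = ℓ, where row i of V is v_i (expressed in the standard basis). Since V is invertible (lower-triangular with 1s on the diagonal, up to permutation), solve by back-substitution:
  V =
[[1, 0, 0],
 [0, 0, 1],
 [1, 1, 0]]
  V a = (0, 3, -3)
Solving gives a = (0, -3, 3).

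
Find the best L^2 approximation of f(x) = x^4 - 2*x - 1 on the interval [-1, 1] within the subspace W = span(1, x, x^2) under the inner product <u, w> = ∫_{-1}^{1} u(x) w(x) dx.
g(x) = 6*x^2/7 - 2*x - 38/35

The best approximation g ∈ W is the orthogonal projection of f onto W. Writing g = a_0 + a_1 x + a_2 x^2, the coefficients solve the normal equations G · a = b where
  G_{ij} = <φ_i, φ_j> and b_i = <f, φ_i>, with φ_0 = 1, φ_1 = x, φ_2 = x^2.
G =
  [2, 0, 2/3]
  [0, 2/3, 0]
  [2/3, 0, 2/5],
b = (-8/5, -4/3, -8/21).
Solving gives a_0 = -38/35, a_1 = -2, a_2 = 6/7, so
  g(x) = 6*x^2/7 - 2*x - 38/35.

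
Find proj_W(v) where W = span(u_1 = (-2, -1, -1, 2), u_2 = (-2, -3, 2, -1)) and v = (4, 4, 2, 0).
proj_W(v) = (644/171, 62/19, -32/171, -290/171)

Set up U = [u_1 | ... | u_2] ∈ R^(4×2). The projector onto W = col(U) is P = U (U^T U)^(-1) U^T.
Compute U^T U =
  [10, 3]
  [3, 18],
and U^T v = (-14, -16).
Solve U^T U · c = U^T v for the coefficients: c = (-68/57, -118/171). The projection is proj_W(v) = U c.
Check: (v - proj_W(v)) · u_1 = 0  (should be 0).
Check: (v - proj_W(v)) · u_2 = 0  (should be 0).
Result: proj_W(v) = (644/171, 62/19, -32/171, -290/171).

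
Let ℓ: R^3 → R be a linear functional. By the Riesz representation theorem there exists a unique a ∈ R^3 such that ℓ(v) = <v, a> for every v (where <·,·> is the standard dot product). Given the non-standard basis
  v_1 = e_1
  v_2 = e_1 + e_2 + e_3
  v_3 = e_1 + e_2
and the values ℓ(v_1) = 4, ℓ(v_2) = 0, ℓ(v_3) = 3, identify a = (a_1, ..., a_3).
a = (4, -1, -3)

Write a = (a_1, ..., a_3) in the standard basis. For each basis vector v_i, ℓ(v_i) = <v_i, a> is a linear equation in the a_j's. Collect the n equations into a matrix system V a = ℓ, where row i of V is v_i (expressed in the standard basis). Since V is invertible (lower-triangular with 1s on the diagonal, up to permutation), solve by back-substitution:
  V =
[[1, 0, 0],
 [1, 1, 1],
 [1, 1, 0]]
  V a = (4, 0, 3)
Solving gives a = (4, -1, -3).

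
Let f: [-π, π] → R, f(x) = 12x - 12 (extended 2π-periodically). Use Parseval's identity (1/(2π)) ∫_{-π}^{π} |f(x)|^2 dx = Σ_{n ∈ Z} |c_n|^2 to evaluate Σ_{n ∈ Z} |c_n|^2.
Σ |c_n|^2 = 48π^2 + 144

Expand and integrate term by term over [-π, π]:
  ∫ (12x)^2 dx = 144·(2π^3/3); ∫ 2·12·(-12)·x dx = 0 (odd integrand); ∫ (-12)^2 dx = 144·2π.
So (1/(2π)) ∫_{-π}^{π} (12x - 12)^2 dx = 144π^2/3 + 144 = 48π^2 + 144.
Parseval ⇒ Σ |c_n|^2 = 48π^2 + 144.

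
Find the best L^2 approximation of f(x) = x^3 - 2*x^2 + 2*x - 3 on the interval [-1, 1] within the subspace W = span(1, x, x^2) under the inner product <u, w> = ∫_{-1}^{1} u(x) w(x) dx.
g(x) = -2*x^2 + 13*x/5 - 3

The best approximation g ∈ W is the orthogonal projection of f onto W. Writing g = a_0 + a_1 x + a_2 x^2, the coefficients solve the normal equations G · a = b where
  G_{ij} = <φ_i, φ_j> and b_i = <f, φ_i>, with φ_0 = 1, φ_1 = x, φ_2 = x^2.
G =
  [2, 0, 2/3]
  [0, 2/3, 0]
  [2/3, 0, 2/5],
b = (-22/3, 26/15, -14/5).
Solving gives a_0 = -3, a_1 = 13/5, a_2 = -2, so
  g(x) = -2*x^2 + 13*x/5 - 3.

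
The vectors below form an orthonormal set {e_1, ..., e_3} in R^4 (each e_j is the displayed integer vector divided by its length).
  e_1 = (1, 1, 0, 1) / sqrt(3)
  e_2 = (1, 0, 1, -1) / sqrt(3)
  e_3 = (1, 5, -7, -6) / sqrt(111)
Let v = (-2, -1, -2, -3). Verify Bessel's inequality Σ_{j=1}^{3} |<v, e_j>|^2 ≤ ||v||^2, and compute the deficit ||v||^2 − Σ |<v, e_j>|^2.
Σ |<v, e_j>|^2 = 1994/111; ||v||^2 = 18; deficit = 4/111

Write each e_j = u_j / sqrt(<u_j, u_j>) where u_j is the displayed integer vector. Then <v, e_j> = <v, u_j> / sqrt(<u_j, u_j>), so |<v, e_j>|^2 = <v, u_j>^2 / <u_j, u_j>.
Coefficients: <v, e_1> = -6/sqrt(3), <v, e_2> = -1/sqrt(3), <v, e_3> = 25/sqrt(111).
Square and sum: Σ |<v, e_j>|^2 = 1994/111.
Compute ||v||^2 = v·v = 18.
Deficit = 18 − 1994/111 = 4/111 ≥ 0, confirming Bessel's inequality. (The deficit equals ||v − Σ <v,e_j> e_j||^2, the squared distance from v to span{e_j}.)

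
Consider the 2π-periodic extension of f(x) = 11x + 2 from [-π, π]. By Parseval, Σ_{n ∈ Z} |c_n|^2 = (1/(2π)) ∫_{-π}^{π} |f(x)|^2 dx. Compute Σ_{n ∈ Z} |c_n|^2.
Σ |c_n|^2 = 121π^2/3 + 4

Expand and integrate term by term over [-π, π]:
  ∫ (11x)^2 dx = 121·(2π^3/3); ∫ 2·11·(2)·x dx = 0 (odd integrand); ∫ 2^2 dx = 4·2π.
So (1/(2π)) ∫_{-π}^{π} (11x + 2)^2 dx = 121π^2/3 + 4 = 121π^2/3 + 4.
Parseval ⇒ Σ |c_n|^2 = 121π^2/3 + 4.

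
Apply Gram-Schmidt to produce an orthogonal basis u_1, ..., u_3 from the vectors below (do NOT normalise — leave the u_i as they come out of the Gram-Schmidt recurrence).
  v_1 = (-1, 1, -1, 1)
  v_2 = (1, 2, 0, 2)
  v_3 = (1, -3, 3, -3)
Orthogonal basis:
  u_1 = (-1, 1, -1, 1)
  u_2 = (7/4, 5/4, 3/4, 5/4)
  u_3 = (-16/27, 4/27, 8/9, 4/27)

Apply the Gram-Schmidt recurrence
  u_1 = v_1
  u_i = v_i − Σ_{j<i} ((v_i · u_j) / (u_j · u_j)) · u_j.

Step by step this gives:
  u_1 = (-1, 1, -1, 1)
  u_2 = (7/4, 5/4, 3/4, 5/4)
  u_3 = (-16/27, 4/27, 8/9, 4/27)

Orthogonality check:
  u_2 · u_1 = 0 (should be 0)
  u_3 · u_1 = 0 (should be 0)
  u_3 · u_2 = 0 (should be 0)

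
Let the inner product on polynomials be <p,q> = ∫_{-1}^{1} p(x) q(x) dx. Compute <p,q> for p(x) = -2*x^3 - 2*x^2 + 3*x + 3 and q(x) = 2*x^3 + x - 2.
<p,q> = -722/105

Expand the product: p(x)·q(x) = -4*x^6 - 4*x^5 + 4*x^4 + 8*x^3 + 7*x^2 - 3*x - 6.
∫_{-1}^{1} of each monomial x^k gives [2/(k+1) if k even, 0 if k odd]. Integrating term-by-term (or equivalently evaluating the antiderivative F(x) = -4*x^7/7 - 2*x^6/3 + 4*x^5/5 + 2*x^4 + 7*x^3/3 - 3*x^2/2 - 6*x at the endpoints):
  F(1) − F(−1) = -757/210 − (229/70) = -722/105.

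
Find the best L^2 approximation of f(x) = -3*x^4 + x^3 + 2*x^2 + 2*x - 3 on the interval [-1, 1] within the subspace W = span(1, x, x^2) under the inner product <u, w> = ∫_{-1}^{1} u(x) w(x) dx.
g(x) = -4*x^2/7 + 13*x/5 - 96/35

The best approximation g ∈ W is the orthogonal projection of f onto W. Writing g = a_0 + a_1 x + a_2 x^2, the coefficients solve the normal equations G · a = b where
  G_{ij} = <φ_i, φ_j> and b_i = <f, φ_i>, with φ_0 = 1, φ_1 = x, φ_2 = x^2.
G =
  [2, 0, 2/3]
  [0, 2/3, 0]
  [2/3, 0, 2/5],
b = (-88/15, 26/15, -72/35).
Solving gives a_0 = -96/35, a_1 = 13/5, a_2 = -4/7, so
  g(x) = -4*x^2/7 + 13*x/5 - 96/35.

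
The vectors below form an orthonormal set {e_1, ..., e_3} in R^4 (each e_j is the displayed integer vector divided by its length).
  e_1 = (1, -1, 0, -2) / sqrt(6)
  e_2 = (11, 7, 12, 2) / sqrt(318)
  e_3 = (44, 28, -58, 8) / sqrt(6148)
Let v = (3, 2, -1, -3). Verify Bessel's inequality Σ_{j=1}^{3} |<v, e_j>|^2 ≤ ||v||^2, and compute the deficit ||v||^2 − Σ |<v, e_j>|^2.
Σ |<v, e_j>|^2 = 546/29; ||v||^2 = 23; deficit = 121/29

Write each e_j = u_j / sqrt(<u_j, u_j>) where u_j is the displayed integer vector. Then <v, e_j> = <v, u_j> / sqrt(<u_j, u_j>), so |<v, e_j>|^2 = <v, u_j>^2 / <u_j, u_j>.
Coefficients: <v, e_1> = 7/sqrt(6), <v, e_2> = 29/sqrt(318), <v, e_3> = 222/sqrt(6148).
Square and sum: Σ |<v, e_j>|^2 = 546/29.
Compute ||v||^2 = v·v = 23.
Deficit = 23 − 546/29 = 121/29 ≥ 0, confirming Bessel's inequality. (The deficit equals ||v − Σ <v,e_j> e_j||^2, the squared distance from v to span{e_j}.)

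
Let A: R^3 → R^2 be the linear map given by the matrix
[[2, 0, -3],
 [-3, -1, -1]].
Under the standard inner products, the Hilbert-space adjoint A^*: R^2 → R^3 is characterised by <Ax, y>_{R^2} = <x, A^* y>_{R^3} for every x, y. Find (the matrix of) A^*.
A^* = A^T =
[[2, -3],
 [0, -1],
 [-3, -1]]

For real matrices with standard dot products, the defining identity <Ax, y> = <x, A^* y> gives (Ax)^T y = x^T (A^*) y, i.e. x^T A^T y = x^T (A^*) y. Since this holds for all x, y, we must have A^* = A^T. Therefore
A^* =
[[2, -3],
 [0, -1],
 [-3, -1]].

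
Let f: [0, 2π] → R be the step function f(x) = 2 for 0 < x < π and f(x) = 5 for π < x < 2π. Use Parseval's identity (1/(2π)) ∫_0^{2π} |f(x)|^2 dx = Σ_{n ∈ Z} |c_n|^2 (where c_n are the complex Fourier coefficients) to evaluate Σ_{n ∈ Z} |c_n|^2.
Σ |c_n|^2 = 29/2

Parseval equates the L^2 energy of f (normalised by 1/(2π)) with the ℓ^2 sum of its Fourier coefficients: (1/(2π)) ∫_0^{2π} |f|^2 = Σ |c_n|^2.
Compute the left side: (1/(2π)) [∫_0^π 2^2 dx + ∫_π^{2π} 5^2 dx] = (1/(2π)) · (4π + 25π) = (4 + 25)/2 = 29/2.
So Σ_{n ∈ Z} |c_n|^2 = 29/2.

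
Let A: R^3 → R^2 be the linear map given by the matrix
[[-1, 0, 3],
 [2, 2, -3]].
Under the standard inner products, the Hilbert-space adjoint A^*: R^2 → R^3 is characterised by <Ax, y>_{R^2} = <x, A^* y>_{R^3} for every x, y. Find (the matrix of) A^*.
A^* = A^T =
[[-1, 2],
 [0, 2],
 [3, -3]]

For real matrices with standard dot products, the defining identity <Ax, y> = <x, A^* y> gives (Ax)^T y = x^T (A^*) y, i.e. x^T A^T y = x^T (A^*) y. Since this holds for all x, y, we must have A^* = A^T. Therefore
A^* =
[[-1, 2],
 [0, 2],
 [3, -3]].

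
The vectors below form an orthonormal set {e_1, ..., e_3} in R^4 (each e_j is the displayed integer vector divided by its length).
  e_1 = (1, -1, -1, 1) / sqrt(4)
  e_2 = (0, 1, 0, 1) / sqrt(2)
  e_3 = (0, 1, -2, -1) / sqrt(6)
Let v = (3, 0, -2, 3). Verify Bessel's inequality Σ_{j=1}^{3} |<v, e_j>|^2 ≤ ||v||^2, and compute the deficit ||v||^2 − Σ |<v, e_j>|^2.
Σ |<v, e_j>|^2 = 62/3; ||v||^2 = 22; deficit = 4/3

Write each e_j = u_j / sqrt(<u_j, u_j>) where u_j is the displayed integer vector. Then <v, e_j> = <v, u_j> / sqrt(<u_j, u_j>), so |<v, e_j>|^2 = <v, u_j>^2 / <u_j, u_j>.
Coefficients: <v, e_1> = 8/sqrt(4), <v, e_2> = 3/sqrt(2), <v, e_3> = 1/sqrt(6).
Square and sum: Σ |<v, e_j>|^2 = 62/3.
Compute ||v||^2 = v·v = 22.
Deficit = 22 − 62/3 = 4/3 ≥ 0, confirming Bessel's inequality. (The deficit equals ||v − Σ <v,e_j> e_j||^2, the squared distance from v to span{e_j}.)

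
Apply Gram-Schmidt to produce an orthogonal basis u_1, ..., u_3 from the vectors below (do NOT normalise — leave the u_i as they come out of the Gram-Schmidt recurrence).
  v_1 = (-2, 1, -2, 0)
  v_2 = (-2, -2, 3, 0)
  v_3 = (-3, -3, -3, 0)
Orthogonal basis:
  u_1 = (-2, 1, -2, 0)
  u_2 = (-26/9, -14/9, 19/9, 0)
  u_3 = (45/137, -450/137, -270/137, 0)

Apply the Gram-Schmidt recurrence
  u_1 = v_1
  u_i = v_i − Σ_{j<i} ((v_i · u_j) / (u_j · u_j)) · u_j.

Step by step this gives:
  u_1 = (-2, 1, -2, 0)
  u_2 = (-26/9, -14/9, 19/9, 0)
  u_3 = (45/137, -450/137, -270/137, 0)

Orthogonality check:
  u_2 · u_1 = 0 (should be 0)
  u_3 · u_1 = 0 (should be 0)
  u_3 · u_2 = 0 (should be 0)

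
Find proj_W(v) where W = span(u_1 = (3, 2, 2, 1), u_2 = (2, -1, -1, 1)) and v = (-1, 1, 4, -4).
proj_W(v) = (-28/13, 35/13, 35/13, -17/13)

Set up U = [u_1 | ... | u_2] ∈ R^(4×2). The projector onto W = col(U) is P = U (U^T U)^(-1) U^T.
Compute U^T U =
  [18, 3]
  [3, 7],
and U^T v = (3, -11).
Solve U^T U · c = U^T v for the coefficients: c = (6/13, -23/13). The projection is proj_W(v) = U c.
Check: (v - proj_W(v)) · u_1 = 0  (should be 0).
Check: (v - proj_W(v)) · u_2 = 0  (should be 0).
Result: proj_W(v) = (-28/13, 35/13, 35/13, -17/13).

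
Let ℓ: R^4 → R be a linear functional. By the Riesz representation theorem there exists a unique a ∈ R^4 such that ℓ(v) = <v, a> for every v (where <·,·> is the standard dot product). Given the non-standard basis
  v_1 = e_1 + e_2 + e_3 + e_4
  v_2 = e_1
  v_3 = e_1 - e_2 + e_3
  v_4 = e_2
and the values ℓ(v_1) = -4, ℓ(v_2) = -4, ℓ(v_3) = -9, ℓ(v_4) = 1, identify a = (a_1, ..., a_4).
a = (-4, 1, -4, 3)

Write a = (a_1, ..., a_4) in the standard basis. For each basis vector v_i, ℓ(v_i) = <v_i, a> is a linear equation in the a_j's. Collect the n equations into a matrix system V a = ℓ, where row i of V is v_i (expressed in the standard basis). Since V is invertible (lower-triangular with 1s on the diagonal, up to permutation), solve by back-substitution:
  V =
[[1, 1, 1, 1],
 [1, 0, 0, 0],
 [1, -1, 1, 0],
 [0, 1, 0, 0]]
  V a = (-4, -4, -9, 1)
Solving gives a = (-4, 1, -4, 3).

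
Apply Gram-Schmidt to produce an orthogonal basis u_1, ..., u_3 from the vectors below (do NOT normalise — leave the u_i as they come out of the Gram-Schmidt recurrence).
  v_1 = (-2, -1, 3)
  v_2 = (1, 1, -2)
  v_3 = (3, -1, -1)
Orthogonal basis:
  u_1 = (-2, -1, 3)
  u_2 = (-2/7, 5/14, -1/14)
  u_3 = (1/3, 1/3, 1/3)

Apply the Gram-Schmidt recurrence
  u_1 = v_1
  u_i = v_i − Σ_{j<i} ((v_i · u_j) / (u_j · u_j)) · u_j.

Step by step this gives:
  u_1 = (-2, -1, 3)
  u_2 = (-2/7, 5/14, -1/14)
  u_3 = (1/3, 1/3, 1/3)

Orthogonality check:
  u_2 · u_1 = 0 (should be 0)
  u_3 · u_1 = 0 (should be 0)
  u_3 · u_2 = 0 (should be 0)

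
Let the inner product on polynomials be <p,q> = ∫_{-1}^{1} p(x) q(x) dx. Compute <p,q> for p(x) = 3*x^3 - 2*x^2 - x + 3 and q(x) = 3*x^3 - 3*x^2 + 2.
<p,q> = 746/105

Expand the product: p(x)·q(x) = 9*x^6 - 15*x^5 + 3*x^4 + 18*x^3 - 13*x^2 - 2*x + 6.
∫_{-1}^{1} of each monomial x^k gives [2/(k+1) if k even, 0 if k odd]. Integrating term-by-term (or equivalently evaluating the antiderivative F(x) = 9*x^7/7 - 5*x^6/2 + 3*x^5/5 + 9*x^4/2 - 13*x^3/3 - x^2 + 6*x at the endpoints):
  F(1) − F(−1) = 478/105 − (-268/105) = 746/105.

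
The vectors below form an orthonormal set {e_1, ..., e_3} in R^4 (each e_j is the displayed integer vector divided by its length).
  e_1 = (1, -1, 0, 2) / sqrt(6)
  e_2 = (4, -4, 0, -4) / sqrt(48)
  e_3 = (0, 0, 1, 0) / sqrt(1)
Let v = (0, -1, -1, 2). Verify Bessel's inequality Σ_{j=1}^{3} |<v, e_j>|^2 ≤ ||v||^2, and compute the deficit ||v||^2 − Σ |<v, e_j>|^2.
Σ |<v, e_j>|^2 = 11/2; ||v||^2 = 6; deficit = 1/2

Write each e_j = u_j / sqrt(<u_j, u_j>) where u_j is the displayed integer vector. Then <v, e_j> = <v, u_j> / sqrt(<u_j, u_j>), so |<v, e_j>|^2 = <v, u_j>^2 / <u_j, u_j>.
Coefficients: <v, e_1> = 5/sqrt(6), <v, e_2> = -4/sqrt(48), <v, e_3> = -1/sqrt(1).
Square and sum: Σ |<v, e_j>|^2 = 11/2.
Compute ||v||^2 = v·v = 6.
Deficit = 6 − 11/2 = 1/2 ≥ 0, confirming Bessel's inequality. (The deficit equals ||v − Σ <v,e_j> e_j||^2, the squared distance from v to span{e_j}.)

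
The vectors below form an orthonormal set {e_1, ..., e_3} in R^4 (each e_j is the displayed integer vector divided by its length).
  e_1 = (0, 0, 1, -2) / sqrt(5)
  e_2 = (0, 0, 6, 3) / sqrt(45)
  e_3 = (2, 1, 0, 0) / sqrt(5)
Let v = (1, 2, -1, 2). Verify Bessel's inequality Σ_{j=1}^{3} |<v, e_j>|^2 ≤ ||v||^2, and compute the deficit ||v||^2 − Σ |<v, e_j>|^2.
Σ |<v, e_j>|^2 = 41/5; ||v||^2 = 10; deficit = 9/5

Write each e_j = u_j / sqrt(<u_j, u_j>) where u_j is the displayed integer vector. Then <v, e_j> = <v, u_j> / sqrt(<u_j, u_j>), so |<v, e_j>|^2 = <v, u_j>^2 / <u_j, u_j>.
Coefficients: <v, e_1> = -5/sqrt(5), <v, e_2> = 0/sqrt(45), <v, e_3> = 4/sqrt(5).
Square and sum: Σ |<v, e_j>|^2 = 41/5.
Compute ||v||^2 = v·v = 10.
Deficit = 10 − 41/5 = 9/5 ≥ 0, confirming Bessel's inequality. (The deficit equals ||v − Σ <v,e_j> e_j||^2, the squared distance from v to span{e_j}.)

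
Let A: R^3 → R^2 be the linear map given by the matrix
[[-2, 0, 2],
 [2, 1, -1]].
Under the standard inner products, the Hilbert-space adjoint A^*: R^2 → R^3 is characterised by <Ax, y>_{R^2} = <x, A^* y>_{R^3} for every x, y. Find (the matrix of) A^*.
A^* = A^T =
[[-2, 2],
 [0, 1],
 [2, -1]]

For real matrices with standard dot products, the defining identity <Ax, y> = <x, A^* y> gives (Ax)^T y = x^T (A^*) y, i.e. x^T A^T y = x^T (A^*) y. Since this holds for all x, y, we must have A^* = A^T. Therefore
A^* =
[[-2, 2],
 [0, 1],
 [2, -1]].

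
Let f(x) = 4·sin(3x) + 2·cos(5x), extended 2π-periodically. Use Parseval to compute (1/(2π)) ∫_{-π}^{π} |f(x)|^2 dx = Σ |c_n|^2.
Σ |c_n|^2 = 10

Expand |f|^2 and use orthogonality of {sin(nx), cos(mx)} on [-π, π]:
  ∫_{-π}^{π} sin(nx)^2 dx = π, ∫ cos(mx)^2 dx = π, and cross terms integrate to 0.
So ∫_{-π}^{π} f(x)^2 dx = 4^2 · π + 2^2 · π = (16 + 4)π.
Divide by 2π: (16 + 4)/2 = 10.
By Parseval, this equals Σ |c_n|^2.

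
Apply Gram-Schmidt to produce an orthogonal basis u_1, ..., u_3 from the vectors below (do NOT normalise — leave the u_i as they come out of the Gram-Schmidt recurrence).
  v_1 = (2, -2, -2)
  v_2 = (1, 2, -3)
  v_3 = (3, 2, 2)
Orthogonal basis:
  u_1 = (2, -2, -2)
  u_2 = (1/3, 8/3, -7/3)
  u_3 = (125/38, 25/19, 75/38)

Apply the Gram-Schmidt recurrence
  u_1 = v_1
  u_i = v_i − Σ_{j<i} ((v_i · u_j) / (u_j · u_j)) · u_j.

Step by step this gives:
  u_1 = (2, -2, -2)
  u_2 = (1/3, 8/3, -7/3)
  u_3 = (125/38, 25/19, 75/38)

Orthogonality check:
  u_2 · u_1 = 0 (should be 0)
  u_3 · u_1 = 0 (should be 0)
  u_3 · u_2 = 0 (should be 0)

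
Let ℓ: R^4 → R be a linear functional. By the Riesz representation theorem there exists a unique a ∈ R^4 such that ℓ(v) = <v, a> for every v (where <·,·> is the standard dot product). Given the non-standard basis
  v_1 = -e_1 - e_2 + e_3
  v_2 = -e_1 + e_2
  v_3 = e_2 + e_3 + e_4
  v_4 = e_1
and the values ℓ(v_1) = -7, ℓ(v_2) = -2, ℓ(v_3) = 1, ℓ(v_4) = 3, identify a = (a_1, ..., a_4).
a = (3, 1, -3, 3)

Write a = (a_1, ..., a_4) in the standard basis. For each basis vector v_i, ℓ(v_i) = <v_i, a> is a linear equation in the a_j's. Collect the n equations into a matrix system V a = ℓ, where row i of V is v_i (expressed in the standard basis). Since V is invertible (lower-triangular with 1s on the diagonal, up to permutation), solve by back-substitution:
  V =
[[-1, -1, 1, 0],
 [-1, 1, 0, 0],
 [0, 1, 1, 1],
 [1, 0, 0, 0]]
  V a = (-7, -2, 1, 3)
Solving gives a = (3, 1, -3, 3).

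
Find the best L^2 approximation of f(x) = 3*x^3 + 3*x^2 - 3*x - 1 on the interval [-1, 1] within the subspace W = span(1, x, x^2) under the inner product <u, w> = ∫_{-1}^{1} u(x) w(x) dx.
g(x) = 3*x^2 - 6*x/5 - 1

The best approximation g ∈ W is the orthogonal projection of f onto W. Writing g = a_0 + a_1 x + a_2 x^2, the coefficients solve the normal equations G · a = b where
  G_{ij} = <φ_i, φ_j> and b_i = <f, φ_i>, with φ_0 = 1, φ_1 = x, φ_2 = x^2.
G =
  [2, 0, 2/3]
  [0, 2/3, 0]
  [2/3, 0, 2/5],
b = (0, -4/5, 8/15).
Solving gives a_0 = -1, a_1 = -6/5, a_2 = 3, so
  g(x) = 3*x^2 - 6*x/5 - 1.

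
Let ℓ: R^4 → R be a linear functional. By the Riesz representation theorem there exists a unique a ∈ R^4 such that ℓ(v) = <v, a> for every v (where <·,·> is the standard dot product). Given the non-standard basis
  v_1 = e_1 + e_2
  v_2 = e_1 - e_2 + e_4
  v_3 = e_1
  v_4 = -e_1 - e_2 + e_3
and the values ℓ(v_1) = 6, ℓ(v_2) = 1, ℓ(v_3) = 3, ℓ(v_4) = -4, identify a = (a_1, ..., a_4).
a = (3, 3, 2, 1)

Write a = (a_1, ..., a_4) in the standard basis. For each basis vector v_i, ℓ(v_i) = <v_i, a> is a linear equation in the a_j's. Collect the n equations into a matrix system V a = ℓ, where row i of V is v_i (expressed in the standard basis). Since V is invertible (lower-triangular with 1s on the diagonal, up to permutation), solve by back-substitution:
  V =
[[1, 1, 0, 0],
 [1, -1, 0, 1],
 [1, 0, 0, 0],
 [-1, -1, 1, 0]]
  V a = (6, 1, 3, -4)
Solving gives a = (3, 3, 2, 1).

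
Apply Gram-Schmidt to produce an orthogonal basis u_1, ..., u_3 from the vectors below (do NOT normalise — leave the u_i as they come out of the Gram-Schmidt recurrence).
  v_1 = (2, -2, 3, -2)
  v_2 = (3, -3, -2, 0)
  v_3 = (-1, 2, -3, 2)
Orthogonal basis:
  u_1 = (2, -2, 3, -2)
  u_2 = (17/7, -17/7, -20/7, 4/7)
  u_3 = (221/426, 205/426, 4/71, 26/213)

Apply the Gram-Schmidt recurrence
  u_1 = v_1
  u_i = v_i − Σ_{j<i} ((v_i · u_j) / (u_j · u_j)) · u_j.

Step by step this gives:
  u_1 = (2, -2, 3, -2)
  u_2 = (17/7, -17/7, -20/7, 4/7)
  u_3 = (221/426, 205/426, 4/71, 26/213)

Orthogonality check:
  u_2 · u_1 = 0 (should be 0)
  u_3 · u_1 = 0 (should be 0)
  u_3 · u_2 = 0 (should be 0)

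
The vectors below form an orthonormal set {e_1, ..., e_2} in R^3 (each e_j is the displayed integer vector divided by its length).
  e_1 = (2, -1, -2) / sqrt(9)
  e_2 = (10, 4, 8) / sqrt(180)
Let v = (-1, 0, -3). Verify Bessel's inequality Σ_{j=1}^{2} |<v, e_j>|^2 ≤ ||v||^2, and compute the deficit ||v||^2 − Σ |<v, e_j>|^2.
Σ |<v, e_j>|^2 = 41/5; ||v||^2 = 10; deficit = 9/5

Write each e_j = u_j / sqrt(<u_j, u_j>) where u_j is the displayed integer vector. Then <v, e_j> = <v, u_j> / sqrt(<u_j, u_j>), so |<v, e_j>|^2 = <v, u_j>^2 / <u_j, u_j>.
Coefficients: <v, e_1> = 4/sqrt(9), <v, e_2> = -34/sqrt(180).
Square and sum: Σ |<v, e_j>|^2 = 41/5.
Compute ||v||^2 = v·v = 10.
Deficit = 10 − 41/5 = 9/5 ≥ 0, confirming Bessel's inequality. (The deficit equals ||v − Σ <v,e_j> e_j||^2, the squared distance from v to span{e_j}.)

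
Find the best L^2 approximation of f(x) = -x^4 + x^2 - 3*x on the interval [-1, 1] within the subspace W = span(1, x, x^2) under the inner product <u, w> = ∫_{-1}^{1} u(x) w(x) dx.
g(x) = x^2/7 - 3*x + 3/35

The best approximation g ∈ W is the orthogonal projection of f onto W. Writing g = a_0 + a_1 x + a_2 x^2, the coefficients solve the normal equations G · a = b where
  G_{ij} = <φ_i, φ_j> and b_i = <f, φ_i>, with φ_0 = 1, φ_1 = x, φ_2 = x^2.
G =
  [2, 0, 2/3]
  [0, 2/3, 0]
  [2/3, 0, 2/5],
b = (4/15, -2, 4/35).
Solving gives a_0 = 3/35, a_1 = -3, a_2 = 1/7, so
  g(x) = x^2/7 - 3*x + 3/35.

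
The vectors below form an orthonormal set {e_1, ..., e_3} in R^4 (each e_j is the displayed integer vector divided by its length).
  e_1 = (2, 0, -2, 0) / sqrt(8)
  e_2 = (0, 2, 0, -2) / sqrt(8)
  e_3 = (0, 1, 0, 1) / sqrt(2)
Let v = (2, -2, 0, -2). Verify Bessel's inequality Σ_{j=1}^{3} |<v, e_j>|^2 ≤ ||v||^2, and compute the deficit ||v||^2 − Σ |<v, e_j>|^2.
Σ |<v, e_j>|^2 = 10; ||v||^2 = 12; deficit = 2

Write each e_j = u_j / sqrt(<u_j, u_j>) where u_j is the displayed integer vector. Then <v, e_j> = <v, u_j> / sqrt(<u_j, u_j>), so |<v, e_j>|^2 = <v, u_j>^2 / <u_j, u_j>.
Coefficients: <v, e_1> = 4/sqrt(8), <v, e_2> = 0/sqrt(8), <v, e_3> = -4/sqrt(2).
Square and sum: Σ |<v, e_j>|^2 = 10.
Compute ||v||^2 = v·v = 12.
Deficit = 12 − 10 = 2 ≥ 0, confirming Bessel's inequality. (The deficit equals ||v − Σ <v,e_j> e_j||^2, the squared distance from v to span{e_j}.)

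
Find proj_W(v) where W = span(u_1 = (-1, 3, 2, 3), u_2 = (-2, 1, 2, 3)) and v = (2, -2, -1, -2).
proj_W(v) = (52/45, -71/45, -14/9, -7/3)

Set up U = [u_1 | ... | u_2] ∈ R^(4×2). The projector onto W = col(U) is P = U (U^T U)^(-1) U^T.
Compute U^T U =
  [23, 18]
  [18, 18],
and U^T v = (-16, -14).
Solve U^T U · c = U^T v for the coefficients: c = (-2/5, -17/45). The projection is proj_W(v) = U c.
Check: (v - proj_W(v)) · u_1 = 0  (should be 0).
Check: (v - proj_W(v)) · u_2 = 0  (should be 0).
Result: proj_W(v) = (52/45, -71/45, -14/9, -7/3).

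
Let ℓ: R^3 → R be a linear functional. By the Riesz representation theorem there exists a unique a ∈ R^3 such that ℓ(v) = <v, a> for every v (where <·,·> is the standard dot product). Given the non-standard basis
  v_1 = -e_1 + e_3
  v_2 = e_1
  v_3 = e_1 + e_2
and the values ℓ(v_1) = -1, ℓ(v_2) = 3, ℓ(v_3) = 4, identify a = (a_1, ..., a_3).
a = (3, 1, 2)

Write a = (a_1, ..., a_3) in the standard basis. For each basis vector v_i, ℓ(v_i) = <v_i, a> is a linear equation in the a_j's. Collect the n equations into a matrix system V a = ℓ, where row i of V is v_i (expressed in the standard basis). Since V is invertible (lower-triangular with 1s on the diagonal, up to permutation), solve by back-substitution:
  V =
[[-1, 0, 1],
 [1, 0, 0],
 [1, 1, 0]]
  V a = (-1, 3, 4)
Solving gives a = (3, 1, 2).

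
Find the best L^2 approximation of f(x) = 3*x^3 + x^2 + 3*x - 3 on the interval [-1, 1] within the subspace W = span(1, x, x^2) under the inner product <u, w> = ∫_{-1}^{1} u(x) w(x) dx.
g(x) = x^2 + 24*x/5 - 3

The best approximation g ∈ W is the orthogonal projection of f onto W. Writing g = a_0 + a_1 x + a_2 x^2, the coefficients solve the normal equations G · a = b where
  G_{ij} = <φ_i, φ_j> and b_i = <f, φ_i>, with φ_0 = 1, φ_1 = x, φ_2 = x^2.
G =
  [2, 0, 2/3]
  [0, 2/3, 0]
  [2/3, 0, 2/5],
b = (-16/3, 16/5, -8/5).
Solving gives a_0 = -3, a_1 = 24/5, a_2 = 1, so
  g(x) = x^2 + 24*x/5 - 3.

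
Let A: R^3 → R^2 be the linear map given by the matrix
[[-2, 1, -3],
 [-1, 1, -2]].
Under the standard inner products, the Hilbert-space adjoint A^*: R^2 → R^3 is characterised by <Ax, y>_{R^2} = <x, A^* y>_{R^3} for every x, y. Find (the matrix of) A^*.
A^* = A^T =
[[-2, -1],
 [1, 1],
 [-3, -2]]

For real matrices with standard dot products, the defining identity <Ax, y> = <x, A^* y> gives (Ax)^T y = x^T (A^*) y, i.e. x^T A^T y = x^T (A^*) y. Since this holds for all x, y, we must have A^* = A^T. Therefore
A^* =
[[-2, -1],
 [1, 1],
 [-3, -2]].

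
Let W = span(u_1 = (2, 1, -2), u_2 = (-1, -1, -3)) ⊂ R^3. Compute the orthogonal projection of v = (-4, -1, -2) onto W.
proj_W(v) = (-29/9, -101/45, -83/45)

Set up U = [u_1 | ... | u_2] ∈ R^(3×2). The projector onto W = col(U) is P = U (U^T U)^(-1) U^T.
Compute U^T U =
  [9, 3]
  [3, 11],
and U^T v = (-5, 11).
Solve U^T U · c = U^T v for the coefficients: c = (-44/45, 19/15). The projection is proj_W(v) = U c.
Check: (v - proj_W(v)) · u_1 = 0  (should be 0).
Check: (v - proj_W(v)) · u_2 = 0  (should be 0).
Result: proj_W(v) = (-29/9, -101/45, -83/45).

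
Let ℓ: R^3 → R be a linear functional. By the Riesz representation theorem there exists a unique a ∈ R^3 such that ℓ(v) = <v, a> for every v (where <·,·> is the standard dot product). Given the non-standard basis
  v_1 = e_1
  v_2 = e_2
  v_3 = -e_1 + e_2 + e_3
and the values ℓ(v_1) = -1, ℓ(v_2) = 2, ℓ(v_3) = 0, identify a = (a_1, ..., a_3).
a = (-1, 2, -3)

Write a = (a_1, ..., a_3) in the standard basis. For each basis vector v_i, ℓ(v_i) = <v_i, a> is a linear equation in the a_j's. Collect the n equations into a matrix system V a = ℓ, where row i of V is v_i (expressed in the standard basis). Since V is invertible (lower-triangular with 1s on the diagonal, up to permutation), solve by back-substitution:
  V =
[[1, 0, 0],
 [0, 1, 0],
 [-1, 1, 1]]
  V a = (-1, 2, 0)
Solving gives a = (-1, 2, -3).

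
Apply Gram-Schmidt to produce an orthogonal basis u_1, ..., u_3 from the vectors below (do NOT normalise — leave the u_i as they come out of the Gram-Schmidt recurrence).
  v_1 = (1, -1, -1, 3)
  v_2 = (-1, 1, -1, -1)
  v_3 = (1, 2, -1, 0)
Orthogonal basis:
  u_1 = (1, -1, -1, 3)
  u_2 = (-2/3, 2/3, -4/3, 0)
  u_3 = (3/2, 3/2, 0, 0)

Apply the Gram-Schmidt recurrence
  u_1 = v_1
  u_i = v_i − Σ_{j<i} ((v_i · u_j) / (u_j · u_j)) · u_j.

Step by step this gives:
  u_1 = (1, -1, -1, 3)
  u_2 = (-2/3, 2/3, -4/3, 0)
  u_3 = (3/2, 3/2, 0, 0)

Orthogonality check:
  u_2 · u_1 = 0 (should be 0)
  u_3 · u_1 = 0 (should be 0)
  u_3 · u_2 = 0 (should be 0)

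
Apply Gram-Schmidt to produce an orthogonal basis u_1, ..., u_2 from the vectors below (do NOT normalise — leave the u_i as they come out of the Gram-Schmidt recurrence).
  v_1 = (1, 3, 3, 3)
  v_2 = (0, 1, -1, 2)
Orthogonal basis:
  u_1 = (1, 3, 3, 3)
  u_2 = (-3/14, 5/14, -23/14, 19/14)

Apply the Gram-Schmidt recurrence
  u_1 = v_1
  u_i = v_i − Σ_{j<i} ((v_i · u_j) / (u_j · u_j)) · u_j.

Step by step this gives:
  u_1 = (1, 3, 3, 3)
  u_2 = (-3/14, 5/14, -23/14, 19/14)

Orthogonality check:
  u_2 · u_1 = 0 (should be 0)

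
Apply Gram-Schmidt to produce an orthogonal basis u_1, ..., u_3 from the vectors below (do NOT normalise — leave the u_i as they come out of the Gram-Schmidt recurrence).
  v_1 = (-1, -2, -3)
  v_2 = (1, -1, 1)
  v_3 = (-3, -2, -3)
Orthogonal basis:
  u_1 = (-1, -2, -3)
  u_2 = (6/7, -9/7, 4/7)
  u_3 = (-25/19, -10/19, 15/19)

Apply the Gram-Schmidt recurrence
  u_1 = v_1
  u_i = v_i − Σ_{j<i} ((v_i · u_j) / (u_j · u_j)) · u_j.

Step by step this gives:
  u_1 = (-1, -2, -3)
  u_2 = (6/7, -9/7, 4/7)
  u_3 = (-25/19, -10/19, 15/19)

Orthogonality check:
  u_2 · u_1 = 0 (should be 0)
  u_3 · u_1 = 0 (should be 0)
  u_3 · u_2 = 0 (should be 0)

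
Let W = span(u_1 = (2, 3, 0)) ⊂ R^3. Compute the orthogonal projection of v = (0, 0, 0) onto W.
proj_W(v) = (0, 0, 0)

Set up U = [u_1 | ... | u_1] ∈ R^(3×1). The projector onto W = col(U) is P = U (U^T U)^(-1) U^T.
Compute U^T U =
  [13],
and U^T v = (0).
Solve U^T U · c = U^T v for the coefficients: c = (0). The projection is proj_W(v) = U c.
Check: (v - proj_W(v)) · u_1 = 0  (should be 0).
Result: proj_W(v) = (0, 0, 0).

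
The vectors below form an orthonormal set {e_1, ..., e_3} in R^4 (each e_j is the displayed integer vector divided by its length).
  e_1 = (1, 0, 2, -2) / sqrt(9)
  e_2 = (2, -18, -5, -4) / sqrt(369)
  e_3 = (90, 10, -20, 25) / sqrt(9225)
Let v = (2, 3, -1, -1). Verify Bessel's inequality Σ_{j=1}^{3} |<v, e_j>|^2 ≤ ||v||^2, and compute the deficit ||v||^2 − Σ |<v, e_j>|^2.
Σ |<v, e_j>|^2 = 86/9; ||v||^2 = 15; deficit = 49/9

Write each e_j = u_j / sqrt(<u_j, u_j>) where u_j is the displayed integer vector. Then <v, e_j> = <v, u_j> / sqrt(<u_j, u_j>), so |<v, e_j>|^2 = <v, u_j>^2 / <u_j, u_j>.
Coefficients: <v, e_1> = 2/sqrt(9), <v, e_2> = -41/sqrt(369), <v, e_3> = 205/sqrt(9225).
Square and sum: Σ |<v, e_j>|^2 = 86/9.
Compute ||v||^2 = v·v = 15.
Deficit = 15 − 86/9 = 49/9 ≥ 0, confirming Bessel's inequality. (The deficit equals ||v − Σ <v,e_j> e_j||^2, the squared distance from v to span{e_j}.)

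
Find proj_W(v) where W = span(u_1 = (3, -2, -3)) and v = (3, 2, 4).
proj_W(v) = (-21/22, 7/11, 21/22)

Set up U = [u_1 | ... | u_1] ∈ R^(3×1). The projector onto W = col(U) is P = U (U^T U)^(-1) U^T.
Compute U^T U =
  [22],
and U^T v = (-7).
Solve U^T U · c = U^T v for the coefficients: c = (-7/22). The projection is proj_W(v) = U c.
Check: (v - proj_W(v)) · u_1 = 0  (should be 0).
Result: proj_W(v) = (-21/22, 7/11, 21/22).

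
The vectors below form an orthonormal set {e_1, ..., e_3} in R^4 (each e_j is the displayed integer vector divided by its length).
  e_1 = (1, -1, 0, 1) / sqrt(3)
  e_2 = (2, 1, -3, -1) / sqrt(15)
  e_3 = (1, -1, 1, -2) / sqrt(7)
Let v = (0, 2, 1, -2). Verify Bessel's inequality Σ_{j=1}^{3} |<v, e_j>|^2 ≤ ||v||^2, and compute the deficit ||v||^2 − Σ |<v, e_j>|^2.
Σ |<v, e_j>|^2 = 234/35; ||v||^2 = 9; deficit = 81/35

Write each e_j = u_j / sqrt(<u_j, u_j>) where u_j is the displayed integer vector. Then <v, e_j> = <v, u_j> / sqrt(<u_j, u_j>), so |<v, e_j>|^2 = <v, u_j>^2 / <u_j, u_j>.
Coefficients: <v, e_1> = -4/sqrt(3), <v, e_2> = 1/sqrt(15), <v, e_3> = 3/sqrt(7).
Square and sum: Σ |<v, e_j>|^2 = 234/35.
Compute ||v||^2 = v·v = 9.
Deficit = 9 − 234/35 = 81/35 ≥ 0, confirming Bessel's inequality. (The deficit equals ||v − Σ <v,e_j> e_j||^2, the squared distance from v to span{e_j}.)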